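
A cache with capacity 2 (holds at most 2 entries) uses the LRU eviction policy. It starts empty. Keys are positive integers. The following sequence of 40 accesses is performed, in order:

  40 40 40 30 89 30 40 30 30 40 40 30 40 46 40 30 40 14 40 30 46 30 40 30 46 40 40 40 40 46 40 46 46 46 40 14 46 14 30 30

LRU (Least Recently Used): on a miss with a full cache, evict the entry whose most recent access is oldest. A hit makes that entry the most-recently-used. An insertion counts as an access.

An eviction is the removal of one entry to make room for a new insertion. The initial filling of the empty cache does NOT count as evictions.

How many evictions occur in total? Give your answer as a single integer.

Answer: 13

Derivation:
LRU simulation (capacity=2):
  1. access 40: MISS. Cache (LRU->MRU): [40]
  2. access 40: HIT. Cache (LRU->MRU): [40]
  3. access 40: HIT. Cache (LRU->MRU): [40]
  4. access 30: MISS. Cache (LRU->MRU): [40 30]
  5. access 89: MISS, evict 40. Cache (LRU->MRU): [30 89]
  6. access 30: HIT. Cache (LRU->MRU): [89 30]
  7. access 40: MISS, evict 89. Cache (LRU->MRU): [30 40]
  8. access 30: HIT. Cache (LRU->MRU): [40 30]
  9. access 30: HIT. Cache (LRU->MRU): [40 30]
  10. access 40: HIT. Cache (LRU->MRU): [30 40]
  11. access 40: HIT. Cache (LRU->MRU): [30 40]
  12. access 30: HIT. Cache (LRU->MRU): [40 30]
  13. access 40: HIT. Cache (LRU->MRU): [30 40]
  14. access 46: MISS, evict 30. Cache (LRU->MRU): [40 46]
  15. access 40: HIT. Cache (LRU->MRU): [46 40]
  16. access 30: MISS, evict 46. Cache (LRU->MRU): [40 30]
  17. access 40: HIT. Cache (LRU->MRU): [30 40]
  18. access 14: MISS, evict 30. Cache (LRU->MRU): [40 14]
  19. access 40: HIT. Cache (LRU->MRU): [14 40]
  20. access 30: MISS, evict 14. Cache (LRU->MRU): [40 30]
  21. access 46: MISS, evict 40. Cache (LRU->MRU): [30 46]
  22. access 30: HIT. Cache (LRU->MRU): [46 30]
  23. access 40: MISS, evict 46. Cache (LRU->MRU): [30 40]
  24. access 30: HIT. Cache (LRU->MRU): [40 30]
  25. access 46: MISS, evict 40. Cache (LRU->MRU): [30 46]
  26. access 40: MISS, evict 30. Cache (LRU->MRU): [46 40]
  27. access 40: HIT. Cache (LRU->MRU): [46 40]
  28. access 40: HIT. Cache (LRU->MRU): [46 40]
  29. access 40: HIT. Cache (LRU->MRU): [46 40]
  30. access 46: HIT. Cache (LRU->MRU): [40 46]
  31. access 40: HIT. Cache (LRU->MRU): [46 40]
  32. access 46: HIT. Cache (LRU->MRU): [40 46]
  33. access 46: HIT. Cache (LRU->MRU): [40 46]
  34. access 46: HIT. Cache (LRU->MRU): [40 46]
  35. access 40: HIT. Cache (LRU->MRU): [46 40]
  36. access 14: MISS, evict 46. Cache (LRU->MRU): [40 14]
  37. access 46: MISS, evict 40. Cache (LRU->MRU): [14 46]
  38. access 14: HIT. Cache (LRU->MRU): [46 14]
  39. access 30: MISS, evict 46. Cache (LRU->MRU): [14 30]
  40. access 30: HIT. Cache (LRU->MRU): [14 30]
Total: 25 hits, 15 misses, 13 evictions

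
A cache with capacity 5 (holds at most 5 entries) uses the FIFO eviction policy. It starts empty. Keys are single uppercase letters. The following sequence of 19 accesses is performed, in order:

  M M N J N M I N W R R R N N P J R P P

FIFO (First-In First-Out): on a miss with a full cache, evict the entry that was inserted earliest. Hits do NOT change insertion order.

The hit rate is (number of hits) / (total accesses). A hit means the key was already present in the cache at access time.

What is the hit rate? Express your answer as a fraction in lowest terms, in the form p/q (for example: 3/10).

Answer: 12/19

Derivation:
FIFO simulation (capacity=5):
  1. access M: MISS. Cache (old->new): [M]
  2. access M: HIT. Cache (old->new): [M]
  3. access N: MISS. Cache (old->new): [M N]
  4. access J: MISS. Cache (old->new): [M N J]
  5. access N: HIT. Cache (old->new): [M N J]
  6. access M: HIT. Cache (old->new): [M N J]
  7. access I: MISS. Cache (old->new): [M N J I]
  8. access N: HIT. Cache (old->new): [M N J I]
  9. access W: MISS. Cache (old->new): [M N J I W]
  10. access R: MISS, evict M. Cache (old->new): [N J I W R]
  11. access R: HIT. Cache (old->new): [N J I W R]
  12. access R: HIT. Cache (old->new): [N J I W R]
  13. access N: HIT. Cache (old->new): [N J I W R]
  14. access N: HIT. Cache (old->new): [N J I W R]
  15. access P: MISS, evict N. Cache (old->new): [J I W R P]
  16. access J: HIT. Cache (old->new): [J I W R P]
  17. access R: HIT. Cache (old->new): [J I W R P]
  18. access P: HIT. Cache (old->new): [J I W R P]
  19. access P: HIT. Cache (old->new): [J I W R P]
Total: 12 hits, 7 misses, 2 evictions

Hit rate = 12/19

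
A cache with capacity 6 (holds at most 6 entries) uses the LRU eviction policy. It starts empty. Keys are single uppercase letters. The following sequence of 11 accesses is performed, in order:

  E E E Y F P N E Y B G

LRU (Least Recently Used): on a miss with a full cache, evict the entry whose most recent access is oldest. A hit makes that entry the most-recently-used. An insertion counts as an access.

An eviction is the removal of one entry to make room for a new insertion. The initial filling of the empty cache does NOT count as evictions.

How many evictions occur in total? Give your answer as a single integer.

Answer: 1

Derivation:
LRU simulation (capacity=6):
  1. access E: MISS. Cache (LRU->MRU): [E]
  2. access E: HIT. Cache (LRU->MRU): [E]
  3. access E: HIT. Cache (LRU->MRU): [E]
  4. access Y: MISS. Cache (LRU->MRU): [E Y]
  5. access F: MISS. Cache (LRU->MRU): [E Y F]
  6. access P: MISS. Cache (LRU->MRU): [E Y F P]
  7. access N: MISS. Cache (LRU->MRU): [E Y F P N]
  8. access E: HIT. Cache (LRU->MRU): [Y F P N E]
  9. access Y: HIT. Cache (LRU->MRU): [F P N E Y]
  10. access B: MISS. Cache (LRU->MRU): [F P N E Y B]
  11. access G: MISS, evict F. Cache (LRU->MRU): [P N E Y B G]
Total: 4 hits, 7 misses, 1 evictions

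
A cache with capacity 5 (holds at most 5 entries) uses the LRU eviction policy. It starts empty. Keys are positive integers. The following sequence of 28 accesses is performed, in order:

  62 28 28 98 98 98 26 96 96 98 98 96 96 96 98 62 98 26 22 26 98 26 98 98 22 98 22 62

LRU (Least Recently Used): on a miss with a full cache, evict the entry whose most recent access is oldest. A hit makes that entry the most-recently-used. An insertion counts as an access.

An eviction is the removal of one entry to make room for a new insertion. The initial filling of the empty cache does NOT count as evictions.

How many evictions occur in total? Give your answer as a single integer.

Answer: 1

Derivation:
LRU simulation (capacity=5):
  1. access 62: MISS. Cache (LRU->MRU): [62]
  2. access 28: MISS. Cache (LRU->MRU): [62 28]
  3. access 28: HIT. Cache (LRU->MRU): [62 28]
  4. access 98: MISS. Cache (LRU->MRU): [62 28 98]
  5. access 98: HIT. Cache (LRU->MRU): [62 28 98]
  6. access 98: HIT. Cache (LRU->MRU): [62 28 98]
  7. access 26: MISS. Cache (LRU->MRU): [62 28 98 26]
  8. access 96: MISS. Cache (LRU->MRU): [62 28 98 26 96]
  9. access 96: HIT. Cache (LRU->MRU): [62 28 98 26 96]
  10. access 98: HIT. Cache (LRU->MRU): [62 28 26 96 98]
  11. access 98: HIT. Cache (LRU->MRU): [62 28 26 96 98]
  12. access 96: HIT. Cache (LRU->MRU): [62 28 26 98 96]
  13. access 96: HIT. Cache (LRU->MRU): [62 28 26 98 96]
  14. access 96: HIT. Cache (LRU->MRU): [62 28 26 98 96]
  15. access 98: HIT. Cache (LRU->MRU): [62 28 26 96 98]
  16. access 62: HIT. Cache (LRU->MRU): [28 26 96 98 62]
  17. access 98: HIT. Cache (LRU->MRU): [28 26 96 62 98]
  18. access 26: HIT. Cache (LRU->MRU): [28 96 62 98 26]
  19. access 22: MISS, evict 28. Cache (LRU->MRU): [96 62 98 26 22]
  20. access 26: HIT. Cache (LRU->MRU): [96 62 98 22 26]
  21. access 98: HIT. Cache (LRU->MRU): [96 62 22 26 98]
  22. access 26: HIT. Cache (LRU->MRU): [96 62 22 98 26]
  23. access 98: HIT. Cache (LRU->MRU): [96 62 22 26 98]
  24. access 98: HIT. Cache (LRU->MRU): [96 62 22 26 98]
  25. access 22: HIT. Cache (LRU->MRU): [96 62 26 98 22]
  26. access 98: HIT. Cache (LRU->MRU): [96 62 26 22 98]
  27. access 22: HIT. Cache (LRU->MRU): [96 62 26 98 22]
  28. access 62: HIT. Cache (LRU->MRU): [96 26 98 22 62]
Total: 22 hits, 6 misses, 1 evictions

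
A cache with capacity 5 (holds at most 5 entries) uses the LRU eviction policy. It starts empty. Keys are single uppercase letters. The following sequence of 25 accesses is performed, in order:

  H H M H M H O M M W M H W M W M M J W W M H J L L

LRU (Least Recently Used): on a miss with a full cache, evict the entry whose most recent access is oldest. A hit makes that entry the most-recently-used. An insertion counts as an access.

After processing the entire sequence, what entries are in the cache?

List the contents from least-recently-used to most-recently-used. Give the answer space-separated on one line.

Answer: W M H J L

Derivation:
LRU simulation (capacity=5):
  1. access H: MISS. Cache (LRU->MRU): [H]
  2. access H: HIT. Cache (LRU->MRU): [H]
  3. access M: MISS. Cache (LRU->MRU): [H M]
  4. access H: HIT. Cache (LRU->MRU): [M H]
  5. access M: HIT. Cache (LRU->MRU): [H M]
  6. access H: HIT. Cache (LRU->MRU): [M H]
  7. access O: MISS. Cache (LRU->MRU): [M H O]
  8. access M: HIT. Cache (LRU->MRU): [H O M]
  9. access M: HIT. Cache (LRU->MRU): [H O M]
  10. access W: MISS. Cache (LRU->MRU): [H O M W]
  11. access M: HIT. Cache (LRU->MRU): [H O W M]
  12. access H: HIT. Cache (LRU->MRU): [O W M H]
  13. access W: HIT. Cache (LRU->MRU): [O M H W]
  14. access M: HIT. Cache (LRU->MRU): [O H W M]
  15. access W: HIT. Cache (LRU->MRU): [O H M W]
  16. access M: HIT. Cache (LRU->MRU): [O H W M]
  17. access M: HIT. Cache (LRU->MRU): [O H W M]
  18. access J: MISS. Cache (LRU->MRU): [O H W M J]
  19. access W: HIT. Cache (LRU->MRU): [O H M J W]
  20. access W: HIT. Cache (LRU->MRU): [O H M J W]
  21. access M: HIT. Cache (LRU->MRU): [O H J W M]
  22. access H: HIT. Cache (LRU->MRU): [O J W M H]
  23. access J: HIT. Cache (LRU->MRU): [O W M H J]
  24. access L: MISS, evict O. Cache (LRU->MRU): [W M H J L]
  25. access L: HIT. Cache (LRU->MRU): [W M H J L]
Total: 19 hits, 6 misses, 1 evictions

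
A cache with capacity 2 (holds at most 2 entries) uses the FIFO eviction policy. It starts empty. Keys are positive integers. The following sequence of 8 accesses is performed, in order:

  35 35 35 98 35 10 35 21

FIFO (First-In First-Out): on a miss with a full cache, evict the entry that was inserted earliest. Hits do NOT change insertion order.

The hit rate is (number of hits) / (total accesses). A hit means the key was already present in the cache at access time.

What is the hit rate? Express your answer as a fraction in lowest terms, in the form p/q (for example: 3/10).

FIFO simulation (capacity=2):
  1. access 35: MISS. Cache (old->new): [35]
  2. access 35: HIT. Cache (old->new): [35]
  3. access 35: HIT. Cache (old->new): [35]
  4. access 98: MISS. Cache (old->new): [35 98]
  5. access 35: HIT. Cache (old->new): [35 98]
  6. access 10: MISS, evict 35. Cache (old->new): [98 10]
  7. access 35: MISS, evict 98. Cache (old->new): [10 35]
  8. access 21: MISS, evict 10. Cache (old->new): [35 21]
Total: 3 hits, 5 misses, 3 evictions

Hit rate = 3/8

Answer: 3/8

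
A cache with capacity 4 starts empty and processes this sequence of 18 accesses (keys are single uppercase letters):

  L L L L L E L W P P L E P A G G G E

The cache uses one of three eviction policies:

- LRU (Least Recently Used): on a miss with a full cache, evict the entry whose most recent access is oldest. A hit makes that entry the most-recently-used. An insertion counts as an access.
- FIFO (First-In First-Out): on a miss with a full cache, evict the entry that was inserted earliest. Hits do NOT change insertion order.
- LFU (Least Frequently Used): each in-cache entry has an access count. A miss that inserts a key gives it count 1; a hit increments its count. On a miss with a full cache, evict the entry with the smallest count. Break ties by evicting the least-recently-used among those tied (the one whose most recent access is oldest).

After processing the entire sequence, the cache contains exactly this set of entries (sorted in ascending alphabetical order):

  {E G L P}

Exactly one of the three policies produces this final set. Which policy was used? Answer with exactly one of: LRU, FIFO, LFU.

Simulating under each policy and comparing final sets:
  LRU: final set = {A E G P} -> differs
  FIFO: final set = {A E G P} -> differs
  LFU: final set = {E G L P} -> MATCHES target
Only LFU produces the target set.

Answer: LFU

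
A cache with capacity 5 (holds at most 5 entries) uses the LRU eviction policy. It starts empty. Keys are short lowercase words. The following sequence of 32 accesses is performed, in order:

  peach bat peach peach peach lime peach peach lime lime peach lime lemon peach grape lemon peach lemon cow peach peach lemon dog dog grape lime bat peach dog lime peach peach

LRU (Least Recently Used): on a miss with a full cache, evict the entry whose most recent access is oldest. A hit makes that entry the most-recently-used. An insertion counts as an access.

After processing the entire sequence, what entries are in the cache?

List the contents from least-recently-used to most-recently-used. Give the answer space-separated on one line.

Answer: grape bat dog lime peach

Derivation:
LRU simulation (capacity=5):
  1. access peach: MISS. Cache (LRU->MRU): [peach]
  2. access bat: MISS. Cache (LRU->MRU): [peach bat]
  3. access peach: HIT. Cache (LRU->MRU): [bat peach]
  4. access peach: HIT. Cache (LRU->MRU): [bat peach]
  5. access peach: HIT. Cache (LRU->MRU): [bat peach]
  6. access lime: MISS. Cache (LRU->MRU): [bat peach lime]
  7. access peach: HIT. Cache (LRU->MRU): [bat lime peach]
  8. access peach: HIT. Cache (LRU->MRU): [bat lime peach]
  9. access lime: HIT. Cache (LRU->MRU): [bat peach lime]
  10. access lime: HIT. Cache (LRU->MRU): [bat peach lime]
  11. access peach: HIT. Cache (LRU->MRU): [bat lime peach]
  12. access lime: HIT. Cache (LRU->MRU): [bat peach lime]
  13. access lemon: MISS. Cache (LRU->MRU): [bat peach lime lemon]
  14. access peach: HIT. Cache (LRU->MRU): [bat lime lemon peach]
  15. access grape: MISS. Cache (LRU->MRU): [bat lime lemon peach grape]
  16. access lemon: HIT. Cache (LRU->MRU): [bat lime peach grape lemon]
  17. access peach: HIT. Cache (LRU->MRU): [bat lime grape lemon peach]
  18. access lemon: HIT. Cache (LRU->MRU): [bat lime grape peach lemon]
  19. access cow: MISS, evict bat. Cache (LRU->MRU): [lime grape peach lemon cow]
  20. access peach: HIT. Cache (LRU->MRU): [lime grape lemon cow peach]
  21. access peach: HIT. Cache (LRU->MRU): [lime grape lemon cow peach]
  22. access lemon: HIT. Cache (LRU->MRU): [lime grape cow peach lemon]
  23. access dog: MISS, evict lime. Cache (LRU->MRU): [grape cow peach lemon dog]
  24. access dog: HIT. Cache (LRU->MRU): [grape cow peach lemon dog]
  25. access grape: HIT. Cache (LRU->MRU): [cow peach lemon dog grape]
  26. access lime: MISS, evict cow. Cache (LRU->MRU): [peach lemon dog grape lime]
  27. access bat: MISS, evict peach. Cache (LRU->MRU): [lemon dog grape lime bat]
  28. access peach: MISS, evict lemon. Cache (LRU->MRU): [dog grape lime bat peach]
  29. access dog: HIT. Cache (LRU->MRU): [grape lime bat peach dog]
  30. access lime: HIT. Cache (LRU->MRU): [grape bat peach dog lime]
  31. access peach: HIT. Cache (LRU->MRU): [grape bat dog lime peach]
  32. access peach: HIT. Cache (LRU->MRU): [grape bat dog lime peach]
Total: 22 hits, 10 misses, 5 evictions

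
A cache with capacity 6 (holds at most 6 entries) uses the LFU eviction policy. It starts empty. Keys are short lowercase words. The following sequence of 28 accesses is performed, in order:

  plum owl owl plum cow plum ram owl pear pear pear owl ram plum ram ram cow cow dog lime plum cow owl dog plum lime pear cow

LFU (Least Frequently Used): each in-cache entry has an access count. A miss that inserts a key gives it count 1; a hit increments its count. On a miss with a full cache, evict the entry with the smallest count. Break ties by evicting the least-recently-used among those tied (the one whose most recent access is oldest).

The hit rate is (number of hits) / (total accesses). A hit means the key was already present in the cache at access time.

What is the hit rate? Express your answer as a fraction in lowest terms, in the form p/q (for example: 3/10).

LFU simulation (capacity=6):
  1. access plum: MISS. Cache: [plum(c=1)]
  2. access owl: MISS. Cache: [plum(c=1) owl(c=1)]
  3. access owl: HIT, count now 2. Cache: [plum(c=1) owl(c=2)]
  4. access plum: HIT, count now 2. Cache: [owl(c=2) plum(c=2)]
  5. access cow: MISS. Cache: [cow(c=1) owl(c=2) plum(c=2)]
  6. access plum: HIT, count now 3. Cache: [cow(c=1) owl(c=2) plum(c=3)]
  7. access ram: MISS. Cache: [cow(c=1) ram(c=1) owl(c=2) plum(c=3)]
  8. access owl: HIT, count now 3. Cache: [cow(c=1) ram(c=1) plum(c=3) owl(c=3)]
  9. access pear: MISS. Cache: [cow(c=1) ram(c=1) pear(c=1) plum(c=3) owl(c=3)]
  10. access pear: HIT, count now 2. Cache: [cow(c=1) ram(c=1) pear(c=2) plum(c=3) owl(c=3)]
  11. access pear: HIT, count now 3. Cache: [cow(c=1) ram(c=1) plum(c=3) owl(c=3) pear(c=3)]
  12. access owl: HIT, count now 4. Cache: [cow(c=1) ram(c=1) plum(c=3) pear(c=3) owl(c=4)]
  13. access ram: HIT, count now 2. Cache: [cow(c=1) ram(c=2) plum(c=3) pear(c=3) owl(c=4)]
  14. access plum: HIT, count now 4. Cache: [cow(c=1) ram(c=2) pear(c=3) owl(c=4) plum(c=4)]
  15. access ram: HIT, count now 3. Cache: [cow(c=1) pear(c=3) ram(c=3) owl(c=4) plum(c=4)]
  16. access ram: HIT, count now 4. Cache: [cow(c=1) pear(c=3) owl(c=4) plum(c=4) ram(c=4)]
  17. access cow: HIT, count now 2. Cache: [cow(c=2) pear(c=3) owl(c=4) plum(c=4) ram(c=4)]
  18. access cow: HIT, count now 3. Cache: [pear(c=3) cow(c=3) owl(c=4) plum(c=4) ram(c=4)]
  19. access dog: MISS. Cache: [dog(c=1) pear(c=3) cow(c=3) owl(c=4) plum(c=4) ram(c=4)]
  20. access lime: MISS, evict dog(c=1). Cache: [lime(c=1) pear(c=3) cow(c=3) owl(c=4) plum(c=4) ram(c=4)]
  21. access plum: HIT, count now 5. Cache: [lime(c=1) pear(c=3) cow(c=3) owl(c=4) ram(c=4) plum(c=5)]
  22. access cow: HIT, count now 4. Cache: [lime(c=1) pear(c=3) owl(c=4) ram(c=4) cow(c=4) plum(c=5)]
  23. access owl: HIT, count now 5. Cache: [lime(c=1) pear(c=3) ram(c=4) cow(c=4) plum(c=5) owl(c=5)]
  24. access dog: MISS, evict lime(c=1). Cache: [dog(c=1) pear(c=3) ram(c=4) cow(c=4) plum(c=5) owl(c=5)]
  25. access plum: HIT, count now 6. Cache: [dog(c=1) pear(c=3) ram(c=4) cow(c=4) owl(c=5) plum(c=6)]
  26. access lime: MISS, evict dog(c=1). Cache: [lime(c=1) pear(c=3) ram(c=4) cow(c=4) owl(c=5) plum(c=6)]
  27. access pear: HIT, count now 4. Cache: [lime(c=1) ram(c=4) cow(c=4) pear(c=4) owl(c=5) plum(c=6)]
  28. access cow: HIT, count now 5. Cache: [lime(c=1) ram(c=4) pear(c=4) owl(c=5) cow(c=5) plum(c=6)]
Total: 19 hits, 9 misses, 3 evictions

Hit rate = 19/28

Answer: 19/28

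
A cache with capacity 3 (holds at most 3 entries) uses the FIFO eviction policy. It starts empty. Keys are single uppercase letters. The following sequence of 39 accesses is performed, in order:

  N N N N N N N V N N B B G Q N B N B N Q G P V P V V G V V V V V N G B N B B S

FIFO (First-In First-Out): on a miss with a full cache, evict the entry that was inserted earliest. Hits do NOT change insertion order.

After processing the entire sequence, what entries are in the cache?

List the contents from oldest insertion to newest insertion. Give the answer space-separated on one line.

Answer: G B S

Derivation:
FIFO simulation (capacity=3):
  1. access N: MISS. Cache (old->new): [N]
  2. access N: HIT. Cache (old->new): [N]
  3. access N: HIT. Cache (old->new): [N]
  4. access N: HIT. Cache (old->new): [N]
  5. access N: HIT. Cache (old->new): [N]
  6. access N: HIT. Cache (old->new): [N]
  7. access N: HIT. Cache (old->new): [N]
  8. access V: MISS. Cache (old->new): [N V]
  9. access N: HIT. Cache (old->new): [N V]
  10. access N: HIT. Cache (old->new): [N V]
  11. access B: MISS. Cache (old->new): [N V B]
  12. access B: HIT. Cache (old->new): [N V B]
  13. access G: MISS, evict N. Cache (old->new): [V B G]
  14. access Q: MISS, evict V. Cache (old->new): [B G Q]
  15. access N: MISS, evict B. Cache (old->new): [G Q N]
  16. access B: MISS, evict G. Cache (old->new): [Q N B]
  17. access N: HIT. Cache (old->new): [Q N B]
  18. access B: HIT. Cache (old->new): [Q N B]
  19. access N: HIT. Cache (old->new): [Q N B]
  20. access Q: HIT. Cache (old->new): [Q N B]
  21. access G: MISS, evict Q. Cache (old->new): [N B G]
  22. access P: MISS, evict N. Cache (old->new): [B G P]
  23. access V: MISS, evict B. Cache (old->new): [G P V]
  24. access P: HIT. Cache (old->new): [G P V]
  25. access V: HIT. Cache (old->new): [G P V]
  26. access V: HIT. Cache (old->new): [G P V]
  27. access G: HIT. Cache (old->new): [G P V]
  28. access V: HIT. Cache (old->new): [G P V]
  29. access V: HIT. Cache (old->new): [G P V]
  30. access V: HIT. Cache (old->new): [G P V]
  31. access V: HIT. Cache (old->new): [G P V]
  32. access V: HIT. Cache (old->new): [G P V]
  33. access N: MISS, evict G. Cache (old->new): [P V N]
  34. access G: MISS, evict P. Cache (old->new): [V N G]
  35. access B: MISS, evict V. Cache (old->new): [N G B]
  36. access N: HIT. Cache (old->new): [N G B]
  37. access B: HIT. Cache (old->new): [N G B]
  38. access B: HIT. Cache (old->new): [N G B]
  39. access S: MISS, evict N. Cache (old->new): [G B S]
Total: 25 hits, 14 misses, 11 evictions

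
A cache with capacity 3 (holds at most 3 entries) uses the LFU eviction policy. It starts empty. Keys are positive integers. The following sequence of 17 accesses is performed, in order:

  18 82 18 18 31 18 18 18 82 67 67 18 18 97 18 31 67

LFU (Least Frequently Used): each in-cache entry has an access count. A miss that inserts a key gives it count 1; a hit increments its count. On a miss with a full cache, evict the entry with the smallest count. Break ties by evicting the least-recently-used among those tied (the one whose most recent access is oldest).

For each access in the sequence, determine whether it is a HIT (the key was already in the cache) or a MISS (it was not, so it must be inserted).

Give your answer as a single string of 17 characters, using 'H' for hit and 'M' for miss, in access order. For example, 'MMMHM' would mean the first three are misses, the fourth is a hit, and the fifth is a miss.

LFU simulation (capacity=3):
  1. access 18: MISS. Cache: [18(c=1)]
  2. access 82: MISS. Cache: [18(c=1) 82(c=1)]
  3. access 18: HIT, count now 2. Cache: [82(c=1) 18(c=2)]
  4. access 18: HIT, count now 3. Cache: [82(c=1) 18(c=3)]
  5. access 31: MISS. Cache: [82(c=1) 31(c=1) 18(c=3)]
  6. access 18: HIT, count now 4. Cache: [82(c=1) 31(c=1) 18(c=4)]
  7. access 18: HIT, count now 5. Cache: [82(c=1) 31(c=1) 18(c=5)]
  8. access 18: HIT, count now 6. Cache: [82(c=1) 31(c=1) 18(c=6)]
  9. access 82: HIT, count now 2. Cache: [31(c=1) 82(c=2) 18(c=6)]
  10. access 67: MISS, evict 31(c=1). Cache: [67(c=1) 82(c=2) 18(c=6)]
  11. access 67: HIT, count now 2. Cache: [82(c=2) 67(c=2) 18(c=6)]
  12. access 18: HIT, count now 7. Cache: [82(c=2) 67(c=2) 18(c=7)]
  13. access 18: HIT, count now 8. Cache: [82(c=2) 67(c=2) 18(c=8)]
  14. access 97: MISS, evict 82(c=2). Cache: [97(c=1) 67(c=2) 18(c=8)]
  15. access 18: HIT, count now 9. Cache: [97(c=1) 67(c=2) 18(c=9)]
  16. access 31: MISS, evict 97(c=1). Cache: [31(c=1) 67(c=2) 18(c=9)]
  17. access 67: HIT, count now 3. Cache: [31(c=1) 67(c=3) 18(c=9)]
Total: 11 hits, 6 misses, 3 evictions

Answer: MMHHMHHHHMHHHMHMH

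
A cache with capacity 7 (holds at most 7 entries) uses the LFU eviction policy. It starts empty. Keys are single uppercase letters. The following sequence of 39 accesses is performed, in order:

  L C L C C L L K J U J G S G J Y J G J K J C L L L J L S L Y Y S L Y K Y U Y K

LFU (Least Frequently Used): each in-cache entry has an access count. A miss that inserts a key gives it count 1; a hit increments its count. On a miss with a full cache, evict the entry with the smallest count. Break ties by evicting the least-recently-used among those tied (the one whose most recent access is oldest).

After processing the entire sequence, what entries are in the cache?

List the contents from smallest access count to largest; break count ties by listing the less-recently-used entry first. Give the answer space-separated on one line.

LFU simulation (capacity=7):
  1. access L: MISS. Cache: [L(c=1)]
  2. access C: MISS. Cache: [L(c=1) C(c=1)]
  3. access L: HIT, count now 2. Cache: [C(c=1) L(c=2)]
  4. access C: HIT, count now 2. Cache: [L(c=2) C(c=2)]
  5. access C: HIT, count now 3. Cache: [L(c=2) C(c=3)]
  6. access L: HIT, count now 3. Cache: [C(c=3) L(c=3)]
  7. access L: HIT, count now 4. Cache: [C(c=3) L(c=4)]
  8. access K: MISS. Cache: [K(c=1) C(c=3) L(c=4)]
  9. access J: MISS. Cache: [K(c=1) J(c=1) C(c=3) L(c=4)]
  10. access U: MISS. Cache: [K(c=1) J(c=1) U(c=1) C(c=3) L(c=4)]
  11. access J: HIT, count now 2. Cache: [K(c=1) U(c=1) J(c=2) C(c=3) L(c=4)]
  12. access G: MISS. Cache: [K(c=1) U(c=1) G(c=1) J(c=2) C(c=3) L(c=4)]
  13. access S: MISS. Cache: [K(c=1) U(c=1) G(c=1) S(c=1) J(c=2) C(c=3) L(c=4)]
  14. access G: HIT, count now 2. Cache: [K(c=1) U(c=1) S(c=1) J(c=2) G(c=2) C(c=3) L(c=4)]
  15. access J: HIT, count now 3. Cache: [K(c=1) U(c=1) S(c=1) G(c=2) C(c=3) J(c=3) L(c=4)]
  16. access Y: MISS, evict K(c=1). Cache: [U(c=1) S(c=1) Y(c=1) G(c=2) C(c=3) J(c=3) L(c=4)]
  17. access J: HIT, count now 4. Cache: [U(c=1) S(c=1) Y(c=1) G(c=2) C(c=3) L(c=4) J(c=4)]
  18. access G: HIT, count now 3. Cache: [U(c=1) S(c=1) Y(c=1) C(c=3) G(c=3) L(c=4) J(c=4)]
  19. access J: HIT, count now 5. Cache: [U(c=1) S(c=1) Y(c=1) C(c=3) G(c=3) L(c=4) J(c=5)]
  20. access K: MISS, evict U(c=1). Cache: [S(c=1) Y(c=1) K(c=1) C(c=3) G(c=3) L(c=4) J(c=5)]
  21. access J: HIT, count now 6. Cache: [S(c=1) Y(c=1) K(c=1) C(c=3) G(c=3) L(c=4) J(c=6)]
  22. access C: HIT, count now 4. Cache: [S(c=1) Y(c=1) K(c=1) G(c=3) L(c=4) C(c=4) J(c=6)]
  23. access L: HIT, count now 5. Cache: [S(c=1) Y(c=1) K(c=1) G(c=3) C(c=4) L(c=5) J(c=6)]
  24. access L: HIT, count now 6. Cache: [S(c=1) Y(c=1) K(c=1) G(c=3) C(c=4) J(c=6) L(c=6)]
  25. access L: HIT, count now 7. Cache: [S(c=1) Y(c=1) K(c=1) G(c=3) C(c=4) J(c=6) L(c=7)]
  26. access J: HIT, count now 7. Cache: [S(c=1) Y(c=1) K(c=1) G(c=3) C(c=4) L(c=7) J(c=7)]
  27. access L: HIT, count now 8. Cache: [S(c=1) Y(c=1) K(c=1) G(c=3) C(c=4) J(c=7) L(c=8)]
  28. access S: HIT, count now 2. Cache: [Y(c=1) K(c=1) S(c=2) G(c=3) C(c=4) J(c=7) L(c=8)]
  29. access L: HIT, count now 9. Cache: [Y(c=1) K(c=1) S(c=2) G(c=3) C(c=4) J(c=7) L(c=9)]
  30. access Y: HIT, count now 2. Cache: [K(c=1) S(c=2) Y(c=2) G(c=3) C(c=4) J(c=7) L(c=9)]
  31. access Y: HIT, count now 3. Cache: [K(c=1) S(c=2) G(c=3) Y(c=3) C(c=4) J(c=7) L(c=9)]
  32. access S: HIT, count now 3. Cache: [K(c=1) G(c=3) Y(c=3) S(c=3) C(c=4) J(c=7) L(c=9)]
  33. access L: HIT, count now 10. Cache: [K(c=1) G(c=3) Y(c=3) S(c=3) C(c=4) J(c=7) L(c=10)]
  34. access Y: HIT, count now 4. Cache: [K(c=1) G(c=3) S(c=3) C(c=4) Y(c=4) J(c=7) L(c=10)]
  35. access K: HIT, count now 2. Cache: [K(c=2) G(c=3) S(c=3) C(c=4) Y(c=4) J(c=7) L(c=10)]
  36. access Y: HIT, count now 5. Cache: [K(c=2) G(c=3) S(c=3) C(c=4) Y(c=5) J(c=7) L(c=10)]
  37. access U: MISS, evict K(c=2). Cache: [U(c=1) G(c=3) S(c=3) C(c=4) Y(c=5) J(c=7) L(c=10)]
  38. access Y: HIT, count now 6. Cache: [U(c=1) G(c=3) S(c=3) C(c=4) Y(c=6) J(c=7) L(c=10)]
  39. access K: MISS, evict U(c=1). Cache: [K(c=1) G(c=3) S(c=3) C(c=4) Y(c=6) J(c=7) L(c=10)]
Total: 28 hits, 11 misses, 4 evictions

Answer: K G S C Y J L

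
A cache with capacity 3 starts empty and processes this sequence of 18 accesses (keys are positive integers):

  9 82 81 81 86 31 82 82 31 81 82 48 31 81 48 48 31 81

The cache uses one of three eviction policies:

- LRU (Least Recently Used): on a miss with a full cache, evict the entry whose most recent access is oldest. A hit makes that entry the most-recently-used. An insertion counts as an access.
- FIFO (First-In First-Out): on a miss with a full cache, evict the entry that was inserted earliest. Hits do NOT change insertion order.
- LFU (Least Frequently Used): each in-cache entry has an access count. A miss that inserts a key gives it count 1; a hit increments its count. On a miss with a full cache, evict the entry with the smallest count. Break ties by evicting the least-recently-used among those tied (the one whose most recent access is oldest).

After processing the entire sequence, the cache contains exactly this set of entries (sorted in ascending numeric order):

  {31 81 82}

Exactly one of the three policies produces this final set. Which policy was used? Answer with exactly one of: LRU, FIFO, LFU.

Simulating under each policy and comparing final sets:
  LRU: final set = {31 48 81} -> differs
  FIFO: final set = {31 48 81} -> differs
  LFU: final set = {31 81 82} -> MATCHES target
Only LFU produces the target set.

Answer: LFU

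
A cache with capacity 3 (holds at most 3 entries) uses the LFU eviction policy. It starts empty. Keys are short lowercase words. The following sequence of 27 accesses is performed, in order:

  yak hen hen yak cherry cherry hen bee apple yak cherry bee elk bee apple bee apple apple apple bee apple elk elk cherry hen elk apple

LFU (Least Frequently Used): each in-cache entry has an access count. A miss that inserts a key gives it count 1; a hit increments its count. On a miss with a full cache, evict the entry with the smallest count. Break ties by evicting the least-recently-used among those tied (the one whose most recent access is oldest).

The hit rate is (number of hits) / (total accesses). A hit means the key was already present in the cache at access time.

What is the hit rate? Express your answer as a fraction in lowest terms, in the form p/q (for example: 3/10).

Answer: 11/27

Derivation:
LFU simulation (capacity=3):
  1. access yak: MISS. Cache: [yak(c=1)]
  2. access hen: MISS. Cache: [yak(c=1) hen(c=1)]
  3. access hen: HIT, count now 2. Cache: [yak(c=1) hen(c=2)]
  4. access yak: HIT, count now 2. Cache: [hen(c=2) yak(c=2)]
  5. access cherry: MISS. Cache: [cherry(c=1) hen(c=2) yak(c=2)]
  6. access cherry: HIT, count now 2. Cache: [hen(c=2) yak(c=2) cherry(c=2)]
  7. access hen: HIT, count now 3. Cache: [yak(c=2) cherry(c=2) hen(c=3)]
  8. access bee: MISS, evict yak(c=2). Cache: [bee(c=1) cherry(c=2) hen(c=3)]
  9. access apple: MISS, evict bee(c=1). Cache: [apple(c=1) cherry(c=2) hen(c=3)]
  10. access yak: MISS, evict apple(c=1). Cache: [yak(c=1) cherry(c=2) hen(c=3)]
  11. access cherry: HIT, count now 3. Cache: [yak(c=1) hen(c=3) cherry(c=3)]
  12. access bee: MISS, evict yak(c=1). Cache: [bee(c=1) hen(c=3) cherry(c=3)]
  13. access elk: MISS, evict bee(c=1). Cache: [elk(c=1) hen(c=3) cherry(c=3)]
  14. access bee: MISS, evict elk(c=1). Cache: [bee(c=1) hen(c=3) cherry(c=3)]
  15. access apple: MISS, evict bee(c=1). Cache: [apple(c=1) hen(c=3) cherry(c=3)]
  16. access bee: MISS, evict apple(c=1). Cache: [bee(c=1) hen(c=3) cherry(c=3)]
  17. access apple: MISS, evict bee(c=1). Cache: [apple(c=1) hen(c=3) cherry(c=3)]
  18. access apple: HIT, count now 2. Cache: [apple(c=2) hen(c=3) cherry(c=3)]
  19. access apple: HIT, count now 3. Cache: [hen(c=3) cherry(c=3) apple(c=3)]
  20. access bee: MISS, evict hen(c=3). Cache: [bee(c=1) cherry(c=3) apple(c=3)]
  21. access apple: HIT, count now 4. Cache: [bee(c=1) cherry(c=3) apple(c=4)]
  22. access elk: MISS, evict bee(c=1). Cache: [elk(c=1) cherry(c=3) apple(c=4)]
  23. access elk: HIT, count now 2. Cache: [elk(c=2) cherry(c=3) apple(c=4)]
  24. access cherry: HIT, count now 4. Cache: [elk(c=2) apple(c=4) cherry(c=4)]
  25. access hen: MISS, evict elk(c=2). Cache: [hen(c=1) apple(c=4) cherry(c=4)]
  26. access elk: MISS, evict hen(c=1). Cache: [elk(c=1) apple(c=4) cherry(c=4)]
  27. access apple: HIT, count now 5. Cache: [elk(c=1) cherry(c=4) apple(c=5)]
Total: 11 hits, 16 misses, 13 evictions

Hit rate = 11/27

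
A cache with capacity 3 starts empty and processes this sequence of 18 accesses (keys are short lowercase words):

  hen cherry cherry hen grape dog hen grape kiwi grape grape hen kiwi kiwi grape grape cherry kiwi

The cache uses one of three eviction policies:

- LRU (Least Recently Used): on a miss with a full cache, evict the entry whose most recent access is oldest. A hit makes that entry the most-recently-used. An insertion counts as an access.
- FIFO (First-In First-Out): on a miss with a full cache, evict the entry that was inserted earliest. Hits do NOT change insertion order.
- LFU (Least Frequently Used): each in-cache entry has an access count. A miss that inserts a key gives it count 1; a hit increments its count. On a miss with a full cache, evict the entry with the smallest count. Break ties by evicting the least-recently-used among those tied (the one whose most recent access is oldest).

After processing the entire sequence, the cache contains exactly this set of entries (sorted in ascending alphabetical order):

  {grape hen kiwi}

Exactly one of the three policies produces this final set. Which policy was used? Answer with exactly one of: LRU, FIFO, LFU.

Answer: LFU

Derivation:
Simulating under each policy and comparing final sets:
  LRU: final set = {cherry grape kiwi} -> differs
  FIFO: final set = {cherry grape kiwi} -> differs
  LFU: final set = {grape hen kiwi} -> MATCHES target
Only LFU produces the target set.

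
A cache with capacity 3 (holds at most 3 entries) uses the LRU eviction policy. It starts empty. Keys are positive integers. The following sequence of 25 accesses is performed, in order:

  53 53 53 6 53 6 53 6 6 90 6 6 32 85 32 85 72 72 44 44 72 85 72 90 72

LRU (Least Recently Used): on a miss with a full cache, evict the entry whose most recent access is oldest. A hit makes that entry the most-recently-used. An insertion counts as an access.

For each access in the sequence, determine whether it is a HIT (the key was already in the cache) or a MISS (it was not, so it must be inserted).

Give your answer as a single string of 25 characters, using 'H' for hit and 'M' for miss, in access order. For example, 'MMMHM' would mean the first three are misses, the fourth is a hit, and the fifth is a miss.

LRU simulation (capacity=3):
  1. access 53: MISS. Cache (LRU->MRU): [53]
  2. access 53: HIT. Cache (LRU->MRU): [53]
  3. access 53: HIT. Cache (LRU->MRU): [53]
  4. access 6: MISS. Cache (LRU->MRU): [53 6]
  5. access 53: HIT. Cache (LRU->MRU): [6 53]
  6. access 6: HIT. Cache (LRU->MRU): [53 6]
  7. access 53: HIT. Cache (LRU->MRU): [6 53]
  8. access 6: HIT. Cache (LRU->MRU): [53 6]
  9. access 6: HIT. Cache (LRU->MRU): [53 6]
  10. access 90: MISS. Cache (LRU->MRU): [53 6 90]
  11. access 6: HIT. Cache (LRU->MRU): [53 90 6]
  12. access 6: HIT. Cache (LRU->MRU): [53 90 6]
  13. access 32: MISS, evict 53. Cache (LRU->MRU): [90 6 32]
  14. access 85: MISS, evict 90. Cache (LRU->MRU): [6 32 85]
  15. access 32: HIT. Cache (LRU->MRU): [6 85 32]
  16. access 85: HIT. Cache (LRU->MRU): [6 32 85]
  17. access 72: MISS, evict 6. Cache (LRU->MRU): [32 85 72]
  18. access 72: HIT. Cache (LRU->MRU): [32 85 72]
  19. access 44: MISS, evict 32. Cache (LRU->MRU): [85 72 44]
  20. access 44: HIT. Cache (LRU->MRU): [85 72 44]
  21. access 72: HIT. Cache (LRU->MRU): [85 44 72]
  22. access 85: HIT. Cache (LRU->MRU): [44 72 85]
  23. access 72: HIT. Cache (LRU->MRU): [44 85 72]
  24. access 90: MISS, evict 44. Cache (LRU->MRU): [85 72 90]
  25. access 72: HIT. Cache (LRU->MRU): [85 90 72]
Total: 17 hits, 8 misses, 5 evictions

Answer: MHHMHHHHHMHHMMHHMHMHHHHMH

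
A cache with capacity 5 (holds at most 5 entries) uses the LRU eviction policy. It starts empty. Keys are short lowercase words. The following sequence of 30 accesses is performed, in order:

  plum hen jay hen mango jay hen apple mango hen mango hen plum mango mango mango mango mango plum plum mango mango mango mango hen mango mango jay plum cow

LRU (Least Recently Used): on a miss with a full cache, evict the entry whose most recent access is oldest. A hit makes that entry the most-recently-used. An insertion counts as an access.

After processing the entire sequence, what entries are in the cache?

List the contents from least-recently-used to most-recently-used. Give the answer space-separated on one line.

LRU simulation (capacity=5):
  1. access plum: MISS. Cache (LRU->MRU): [plum]
  2. access hen: MISS. Cache (LRU->MRU): [plum hen]
  3. access jay: MISS. Cache (LRU->MRU): [plum hen jay]
  4. access hen: HIT. Cache (LRU->MRU): [plum jay hen]
  5. access mango: MISS. Cache (LRU->MRU): [plum jay hen mango]
  6. access jay: HIT. Cache (LRU->MRU): [plum hen mango jay]
  7. access hen: HIT. Cache (LRU->MRU): [plum mango jay hen]
  8. access apple: MISS. Cache (LRU->MRU): [plum mango jay hen apple]
  9. access mango: HIT. Cache (LRU->MRU): [plum jay hen apple mango]
  10. access hen: HIT. Cache (LRU->MRU): [plum jay apple mango hen]
  11. access mango: HIT. Cache (LRU->MRU): [plum jay apple hen mango]
  12. access hen: HIT. Cache (LRU->MRU): [plum jay apple mango hen]
  13. access plum: HIT. Cache (LRU->MRU): [jay apple mango hen plum]
  14. access mango: HIT. Cache (LRU->MRU): [jay apple hen plum mango]
  15. access mango: HIT. Cache (LRU->MRU): [jay apple hen plum mango]
  16. access mango: HIT. Cache (LRU->MRU): [jay apple hen plum mango]
  17. access mango: HIT. Cache (LRU->MRU): [jay apple hen plum mango]
  18. access mango: HIT. Cache (LRU->MRU): [jay apple hen plum mango]
  19. access plum: HIT. Cache (LRU->MRU): [jay apple hen mango plum]
  20. access plum: HIT. Cache (LRU->MRU): [jay apple hen mango plum]
  21. access mango: HIT. Cache (LRU->MRU): [jay apple hen plum mango]
  22. access mango: HIT. Cache (LRU->MRU): [jay apple hen plum mango]
  23. access mango: HIT. Cache (LRU->MRU): [jay apple hen plum mango]
  24. access mango: HIT. Cache (LRU->MRU): [jay apple hen plum mango]
  25. access hen: HIT. Cache (LRU->MRU): [jay apple plum mango hen]
  26. access mango: HIT. Cache (LRU->MRU): [jay apple plum hen mango]
  27. access mango: HIT. Cache (LRU->MRU): [jay apple plum hen mango]
  28. access jay: HIT. Cache (LRU->MRU): [apple plum hen mango jay]
  29. access plum: HIT. Cache (LRU->MRU): [apple hen mango jay plum]
  30. access cow: MISS, evict apple. Cache (LRU->MRU): [hen mango jay plum cow]
Total: 24 hits, 6 misses, 1 evictions

Answer: hen mango jay plum cow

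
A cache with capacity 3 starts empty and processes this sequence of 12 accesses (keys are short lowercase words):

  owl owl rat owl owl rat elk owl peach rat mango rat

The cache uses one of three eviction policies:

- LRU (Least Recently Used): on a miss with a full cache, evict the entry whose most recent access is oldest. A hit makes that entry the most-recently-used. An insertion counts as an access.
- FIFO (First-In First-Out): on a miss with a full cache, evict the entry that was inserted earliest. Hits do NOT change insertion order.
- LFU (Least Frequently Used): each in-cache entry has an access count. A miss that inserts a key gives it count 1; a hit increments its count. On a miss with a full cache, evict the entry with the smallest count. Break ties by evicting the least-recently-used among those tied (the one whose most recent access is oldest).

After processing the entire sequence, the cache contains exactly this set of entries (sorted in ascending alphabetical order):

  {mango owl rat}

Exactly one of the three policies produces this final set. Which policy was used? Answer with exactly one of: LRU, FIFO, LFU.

Simulating under each policy and comparing final sets:
  LRU: final set = {mango peach rat} -> differs
  FIFO: final set = {mango peach rat} -> differs
  LFU: final set = {mango owl rat} -> MATCHES target
Only LFU produces the target set.

Answer: LFU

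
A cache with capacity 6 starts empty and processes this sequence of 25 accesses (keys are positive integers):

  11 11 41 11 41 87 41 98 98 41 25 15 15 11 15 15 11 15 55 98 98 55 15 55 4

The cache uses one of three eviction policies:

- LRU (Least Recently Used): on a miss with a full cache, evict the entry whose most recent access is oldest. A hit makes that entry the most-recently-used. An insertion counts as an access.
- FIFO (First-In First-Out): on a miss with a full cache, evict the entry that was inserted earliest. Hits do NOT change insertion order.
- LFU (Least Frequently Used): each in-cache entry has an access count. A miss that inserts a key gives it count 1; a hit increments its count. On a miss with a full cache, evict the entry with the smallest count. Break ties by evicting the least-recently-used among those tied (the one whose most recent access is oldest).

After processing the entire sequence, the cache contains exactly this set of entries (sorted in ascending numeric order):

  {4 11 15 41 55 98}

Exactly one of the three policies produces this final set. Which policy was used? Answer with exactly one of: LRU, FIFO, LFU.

Simulating under each policy and comparing final sets:
  LRU: final set = {4 11 15 25 55 98} -> differs
  FIFO: final set = {4 15 25 55 87 98} -> differs
  LFU: final set = {4 11 15 41 55 98} -> MATCHES target
Only LFU produces the target set.

Answer: LFU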